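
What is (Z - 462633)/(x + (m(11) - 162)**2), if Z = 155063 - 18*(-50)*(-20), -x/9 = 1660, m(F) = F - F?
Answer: -162785/5652 ≈ -28.801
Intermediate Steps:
m(F) = 0
x = -14940 (x = -9*1660 = -14940)
Z = 137063 (Z = 155063 + 900*(-20) = 155063 - 18000 = 137063)
(Z - 462633)/(x + (m(11) - 162)**2) = (137063 - 462633)/(-14940 + (0 - 162)**2) = -325570/(-14940 + (-162)**2) = -325570/(-14940 + 26244) = -325570/11304 = -325570*1/11304 = -162785/5652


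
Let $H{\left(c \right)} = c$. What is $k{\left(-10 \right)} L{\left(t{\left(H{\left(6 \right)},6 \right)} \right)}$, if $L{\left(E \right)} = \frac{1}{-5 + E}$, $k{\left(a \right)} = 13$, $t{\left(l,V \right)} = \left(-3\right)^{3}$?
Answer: $- \frac{13}{32} \approx -0.40625$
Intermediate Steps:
$t{\left(l,V \right)} = -27$
$k{\left(-10 \right)} L{\left(t{\left(H{\left(6 \right)},6 \right)} \right)} = \frac{13}{-5 - 27} = \frac{13}{-32} = 13 \left(- \frac{1}{32}\right) = - \frac{13}{32}$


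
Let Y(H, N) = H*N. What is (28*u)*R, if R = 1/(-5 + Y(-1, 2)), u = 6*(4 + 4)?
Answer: -192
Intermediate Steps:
u = 48 (u = 6*8 = 48)
R = -⅐ (R = 1/(-5 - 1*2) = 1/(-5 - 2) = 1/(-7) = -⅐ ≈ -0.14286)
(28*u)*R = (28*48)*(-⅐) = 1344*(-⅐) = -192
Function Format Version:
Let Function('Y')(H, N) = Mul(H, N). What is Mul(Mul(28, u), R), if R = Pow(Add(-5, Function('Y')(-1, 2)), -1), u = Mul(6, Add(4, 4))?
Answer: -192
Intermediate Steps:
u = 48 (u = Mul(6, 8) = 48)
R = Rational(-1, 7) (R = Pow(Add(-5, Mul(-1, 2)), -1) = Pow(Add(-5, -2), -1) = Pow(-7, -1) = Rational(-1, 7) ≈ -0.14286)
Mul(Mul(28, u), R) = Mul(Mul(28, 48), Rational(-1, 7)) = Mul(1344, Rational(-1, 7)) = -192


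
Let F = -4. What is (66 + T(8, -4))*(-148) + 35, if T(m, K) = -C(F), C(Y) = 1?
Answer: -9585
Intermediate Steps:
T(m, K) = -1 (T(m, K) = -1*1 = -1)
(66 + T(8, -4))*(-148) + 35 = (66 - 1)*(-148) + 35 = 65*(-148) + 35 = -9620 + 35 = -9585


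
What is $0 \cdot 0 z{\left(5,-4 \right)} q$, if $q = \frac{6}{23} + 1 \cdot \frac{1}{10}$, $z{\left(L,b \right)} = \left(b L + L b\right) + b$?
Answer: $0$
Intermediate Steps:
$z{\left(L,b \right)} = b + 2 L b$ ($z{\left(L,b \right)} = \left(L b + L b\right) + b = 2 L b + b = b + 2 L b$)
$q = \frac{83}{230}$ ($q = 6 \cdot \frac{1}{23} + 1 \cdot \frac{1}{10} = \frac{6}{23} + \frac{1}{10} = \frac{83}{230} \approx 0.36087$)
$0 \cdot 0 z{\left(5,-4 \right)} q = 0 \cdot 0 \left(- 4 \left(1 + 2 \cdot 5\right)\right) \frac{83}{230} = 0 \left(- 4 \left(1 + 10\right)\right) \frac{83}{230} = 0 \left(\left(-4\right) 11\right) \frac{83}{230} = 0 \left(-44\right) \frac{83}{230} = 0 \cdot \frac{83}{230} = 0$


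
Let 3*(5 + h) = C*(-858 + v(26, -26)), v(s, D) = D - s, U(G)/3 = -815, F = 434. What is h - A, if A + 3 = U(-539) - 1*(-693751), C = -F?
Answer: -1678984/3 ≈ -5.5966e+5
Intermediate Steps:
U(G) = -2445 (U(G) = 3*(-815) = -2445)
C = -434 (C = -1*434 = -434)
h = 394925/3 (h = -5 + (-434*(-858 + (-26 - 1*26)))/3 = -5 + (-434*(-858 + (-26 - 26)))/3 = -5 + (-434*(-858 - 52))/3 = -5 + (-434*(-910))/3 = -5 + (1/3)*394940 = -5 + 394940/3 = 394925/3 ≈ 1.3164e+5)
A = 691303 (A = -3 + (-2445 - 1*(-693751)) = -3 + (-2445 + 693751) = -3 + 691306 = 691303)
h - A = 394925/3 - 1*691303 = 394925/3 - 691303 = -1678984/3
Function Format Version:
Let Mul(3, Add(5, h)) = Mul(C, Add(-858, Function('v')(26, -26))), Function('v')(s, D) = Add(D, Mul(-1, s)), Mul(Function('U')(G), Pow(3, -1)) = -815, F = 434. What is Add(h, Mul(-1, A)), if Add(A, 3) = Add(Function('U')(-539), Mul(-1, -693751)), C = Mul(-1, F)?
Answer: Rational(-1678984, 3) ≈ -5.5966e+5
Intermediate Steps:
Function('U')(G) = -2445 (Function('U')(G) = Mul(3, -815) = -2445)
C = -434 (C = Mul(-1, 434) = -434)
h = Rational(394925, 3) (h = Add(-5, Mul(Rational(1, 3), Mul(-434, Add(-858, Add(-26, Mul(-1, 26)))))) = Add(-5, Mul(Rational(1, 3), Mul(-434, Add(-858, Add(-26, -26))))) = Add(-5, Mul(Rational(1, 3), Mul(-434, Add(-858, -52)))) = Add(-5, Mul(Rational(1, 3), Mul(-434, -910))) = Add(-5, Mul(Rational(1, 3), 394940)) = Add(-5, Rational(394940, 3)) = Rational(394925, 3) ≈ 1.3164e+5)
A = 691303 (A = Add(-3, Add(-2445, Mul(-1, -693751))) = Add(-3, Add(-2445, 693751)) = Add(-3, 691306) = 691303)
Add(h, Mul(-1, A)) = Add(Rational(394925, 3), Mul(-1, 691303)) = Add(Rational(394925, 3), -691303) = Rational(-1678984, 3)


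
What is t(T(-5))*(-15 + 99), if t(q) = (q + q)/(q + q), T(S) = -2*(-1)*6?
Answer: 84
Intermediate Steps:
T(S) = 12 (T(S) = 2*6 = 12)
t(q) = 1 (t(q) = (2*q)/((2*q)) = (2*q)*(1/(2*q)) = 1)
t(T(-5))*(-15 + 99) = 1*(-15 + 99) = 1*84 = 84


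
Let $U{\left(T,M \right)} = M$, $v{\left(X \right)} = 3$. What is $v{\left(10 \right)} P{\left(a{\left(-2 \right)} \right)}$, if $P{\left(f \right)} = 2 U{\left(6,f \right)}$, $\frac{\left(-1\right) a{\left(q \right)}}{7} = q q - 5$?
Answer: $42$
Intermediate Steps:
$a{\left(q \right)} = 35 - 7 q^{2}$ ($a{\left(q \right)} = - 7 \left(q q - 5\right) = - 7 \left(q^{2} - 5\right) = - 7 \left(-5 + q^{2}\right) = 35 - 7 q^{2}$)
$P{\left(f \right)} = 2 f$
$v{\left(10 \right)} P{\left(a{\left(-2 \right)} \right)} = 3 \cdot 2 \left(35 - 7 \left(-2\right)^{2}\right) = 3 \cdot 2 \left(35 - 28\right) = 3 \cdot 2 \cdot 7 = 3 \cdot 14 = 42$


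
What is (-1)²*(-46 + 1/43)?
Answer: -1977/43 ≈ -45.977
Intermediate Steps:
(-1)²*(-46 + 1/43) = 1*(-46 + 1/43) = 1*(-1977/43) = -1977/43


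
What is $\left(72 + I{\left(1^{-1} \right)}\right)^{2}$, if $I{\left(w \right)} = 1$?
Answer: $5329$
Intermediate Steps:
$\left(72 + I{\left(1^{-1} \right)}\right)^{2} = \left(72 + 1\right)^{2} = 73^{2} = 5329$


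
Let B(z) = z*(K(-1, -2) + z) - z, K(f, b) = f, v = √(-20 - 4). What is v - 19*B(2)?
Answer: 2*I*√6 ≈ 4.899*I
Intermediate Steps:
v = 2*I*√6 (v = √(-24) = 2*I*√6 ≈ 4.899*I)
B(z) = -z + z*(-1 + z) (B(z) = z*(-1 + z) - z = -z + z*(-1 + z))
v - 19*B(2) = 2*I*√6 - 38*(-2 + 2) = 2*I*√6 - 38*0 = 2*I*√6 - 19*0 = 2*I*√6 + 0 = 2*I*√6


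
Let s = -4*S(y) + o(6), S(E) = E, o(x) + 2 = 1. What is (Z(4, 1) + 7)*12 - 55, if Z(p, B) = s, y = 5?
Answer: -223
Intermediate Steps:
o(x) = -1 (o(x) = -2 + 1 = -1)
s = -21 (s = -4*5 - 1 = -20 - 1 = -21)
Z(p, B) = -21
(Z(4, 1) + 7)*12 - 55 = (-21 + 7)*12 - 55 = -14*12 - 55 = -168 - 55 = -223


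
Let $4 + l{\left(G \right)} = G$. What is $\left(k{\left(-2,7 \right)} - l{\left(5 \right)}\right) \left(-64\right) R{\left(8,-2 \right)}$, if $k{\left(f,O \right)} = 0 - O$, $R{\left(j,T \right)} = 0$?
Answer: $0$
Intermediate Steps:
$k{\left(f,O \right)} = - O$
$l{\left(G \right)} = -4 + G$
$\left(k{\left(-2,7 \right)} - l{\left(5 \right)}\right) \left(-64\right) R{\left(8,-2 \right)} = \left(\left(-1\right) 7 - \left(-4 + 5\right)\right) \left(-64\right) 0 = \left(-7 - 1\right) \left(-64\right) 0 = \left(-8\right) \left(-64\right) 0 = 512 \cdot 0 = 0$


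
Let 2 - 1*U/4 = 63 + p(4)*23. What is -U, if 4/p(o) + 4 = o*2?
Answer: 336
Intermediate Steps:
p(o) = 4/(-4 + 2*o) (p(o) = 4/(-4 + o*2) = 4/(-4 + 2*o))
U = -336 (U = 8 - 4*(63 + (2/(-2 + 4))*23) = 8 - 4*(63 + (2/2)*23) = 8 - 4*(63 + (2*(½))*23) = 8 - 4*(63 + 1*23) = 8 - 4*(63 + 23) = 8 - 4*86 = 8 - 344 = -336)
-U = -1*(-336) = 336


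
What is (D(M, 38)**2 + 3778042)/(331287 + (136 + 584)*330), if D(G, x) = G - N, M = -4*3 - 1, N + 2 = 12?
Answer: 3778571/568887 ≈ 6.6420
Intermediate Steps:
N = 10 (N = -2 + 12 = 10)
M = -13 (M = -12 - 1 = -13)
D(G, x) = -10 + G (D(G, x) = G - 1*10 = G - 10 = -10 + G)
(D(M, 38)**2 + 3778042)/(331287 + (136 + 584)*330) = ((-10 - 13)**2 + 3778042)/(331287 + (136 + 584)*330) = ((-23)**2 + 3778042)/(331287 + 720*330) = (529 + 3778042)/(331287 + 237600) = 3778571/568887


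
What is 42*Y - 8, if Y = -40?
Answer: -1688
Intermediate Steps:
42*Y - 8 = 42*(-40) - 8 = -1680 - 8 = -1688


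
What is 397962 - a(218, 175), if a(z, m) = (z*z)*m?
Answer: -7918738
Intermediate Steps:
a(z, m) = m*z² (a(z, m) = z²*m = m*z²)
397962 - a(218, 175) = 397962 - 175*218² = 397962 - 175*47524 = 397962 - 1*8316700 = 397962 - 8316700 = -7918738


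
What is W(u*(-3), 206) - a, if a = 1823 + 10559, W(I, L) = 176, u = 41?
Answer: -12206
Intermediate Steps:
a = 12382
W(u*(-3), 206) - a = 176 - 1*12382 = 176 - 12382 = -12206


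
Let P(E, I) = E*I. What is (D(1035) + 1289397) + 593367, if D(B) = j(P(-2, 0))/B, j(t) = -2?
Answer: 1948660738/1035 ≈ 1.8828e+6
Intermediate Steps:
D(B) = -2/B
(D(1035) + 1289397) + 593367 = (-2/1035 + 1289397) + 593367 = 1334525893/1035 + 593367 = 1948660738/1035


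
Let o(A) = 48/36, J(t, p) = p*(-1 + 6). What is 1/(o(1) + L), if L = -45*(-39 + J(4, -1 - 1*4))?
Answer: 3/8644 ≈ 0.00034706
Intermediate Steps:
J(t, p) = 5*p (J(t, p) = p*5 = 5*p)
o(A) = 4/3 (o(A) = 48*(1/36) = 4/3)
L = 2880 (L = -45*(-39 + 5*(-1 - 1*4)) = -45*(-39 + 5*(-1 - 4)) = -45*(-39 + 5*(-5)) = -45*(-39 - 25) = -45*(-64) = 2880)
1/(o(1) + L) = 1/(4/3 + 2880) = 1/(8644/3) = 3/8644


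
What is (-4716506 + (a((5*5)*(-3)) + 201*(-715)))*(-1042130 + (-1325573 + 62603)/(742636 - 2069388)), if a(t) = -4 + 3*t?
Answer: 240010201184959125/47384 ≈ 5.0652e+12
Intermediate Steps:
(-4716506 + (a((5*5)*(-3)) + 201*(-715)))*(-1042130 + (-1325573 + 62603)/(742636 - 2069388)) = (-4716506 + ((-4 + 3*((5*5)*(-3))) + 201*(-715)))*(-1042130 + (-1325573 + 62603)/(742636 - 2069388)) = (-4716506 + ((-4 + 3*(25*(-3))) - 143715))*(-1042130 - 1262970/(-1326752)) = (-4716506 + ((-4 + 3*(-75)) - 143715))*(-1042130 - 1262970*(-1/1326752)) = (-4716506 + ((-4 - 225) - 143715))*(-1042130 + 631485/663376) = (-4716506 + (-229 - 143715))*(-691323399395/663376) = (-4716506 - 143944)*(-691323399395/663376) = -4860450*(-691323399395/663376) = 240010201184959125/47384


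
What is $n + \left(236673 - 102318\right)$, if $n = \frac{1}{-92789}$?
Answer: $\frac{12466666094}{92789} \approx 1.3436 \cdot 10^{5}$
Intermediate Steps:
$n = - \frac{1}{92789} \approx -1.0777 \cdot 10^{-5}$
$n + \left(236673 - 102318\right) = - \frac{1}{92789} + \left(236673 - 102318\right) = - \frac{1}{92789} + 134355 = \frac{12466666094}{92789}$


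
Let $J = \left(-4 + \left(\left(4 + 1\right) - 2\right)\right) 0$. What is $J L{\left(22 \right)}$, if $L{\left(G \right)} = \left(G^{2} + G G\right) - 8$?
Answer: $0$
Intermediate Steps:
$J = 0$ ($J = \left(-4 + \left(5 - 2\right)\right) 0 = \left(-4 + 3\right) 0 = \left(-1\right) 0 = 0$)
$L{\left(G \right)} = -8 + 2 G^{2}$ ($L{\left(G \right)} = \left(G^{2} + G^{2}\right) - 8 = 2 G^{2} - 8 = -8 + 2 G^{2}$)
$J L{\left(22 \right)} = 0 \left(-8 + 2 \cdot 22^{2}\right) = 0 \left(-8 + 2 \cdot 484\right) = 0 \left(-8 + 968\right) = 0 \cdot 960 = 0$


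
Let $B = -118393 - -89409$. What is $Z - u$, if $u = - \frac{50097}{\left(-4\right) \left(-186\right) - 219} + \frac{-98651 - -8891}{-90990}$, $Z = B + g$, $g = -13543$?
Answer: $- \frac{22522143958}{530775} \approx -42433.0$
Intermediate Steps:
$B = -28984$ ($B = -118393 + 89409 = -28984$)
$Z = -42527$ ($Z = -28984 - 13543 = -42527$)
$u = - \frac{50124467}{530775}$ ($u = - \frac{50097}{744 - 219} + \left(-98651 + 8891\right) \left(- \frac{1}{90990}\right) = - \frac{50097}{525} - - \frac{2992}{3033} = \left(-50097\right) \frac{1}{525} + \frac{2992}{3033} = - \frac{16699}{175} + \frac{2992}{3033} = - \frac{50124467}{530775} \approx -94.436$)
$Z - u = -42527 - - \frac{50124467}{530775} = -42527 + \frac{50124467}{530775} = - \frac{22522143958}{530775}$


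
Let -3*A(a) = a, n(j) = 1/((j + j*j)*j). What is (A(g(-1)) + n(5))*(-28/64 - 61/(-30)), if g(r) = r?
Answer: 6511/12000 ≈ 0.54258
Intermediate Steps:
n(j) = 1/(j*(j + j²)) (n(j) = 1/((j + j²)*j) = 1/(j*(j + j²)))
A(a) = -a/3
(A(g(-1)) + n(5))*(-28/64 - 61/(-30)) = (-⅓*(-1) + 1/(5²*(1 + 5)))*(-28/64 - 61/(-30)) = (⅓ + (1/25)/6)*(-28*1/64 - 61*(-1/30)) = (⅓ + (1/25)*(⅙))*(-7/16 + 61/30) = (⅓ + 1/150)*(383/240) = (17/50)*(383/240) = 6511/12000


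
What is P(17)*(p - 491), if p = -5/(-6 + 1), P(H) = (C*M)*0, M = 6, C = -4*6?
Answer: 0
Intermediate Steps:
C = -24
P(H) = 0 (P(H) = -24*6*0 = -144*0 = 0)
p = 1 (p = -5/(-5) = -5*(-⅕) = 1)
P(17)*(p - 491) = 0*(1 - 491) = 0*(-490) = 0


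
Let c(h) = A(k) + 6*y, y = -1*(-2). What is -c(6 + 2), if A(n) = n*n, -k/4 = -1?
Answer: -28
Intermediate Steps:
k = 4 (k = -4*(-1) = 4)
A(n) = n**2
y = 2
c(h) = 28 (c(h) = 4**2 + 6*2 = 16 + 12 = 28)
-c(6 + 2) = -1*28 = -28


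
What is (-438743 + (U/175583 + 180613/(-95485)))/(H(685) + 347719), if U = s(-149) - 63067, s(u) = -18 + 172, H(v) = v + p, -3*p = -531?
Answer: -7355802244777149/5844149659080655 ≈ -1.2587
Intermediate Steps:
p = 177 (p = -⅓*(-531) = 177)
H(v) = 177 + v (H(v) = v + 177 = 177 + v)
s(u) = 154
U = -62913 (U = 154 - 63067 = -62913)
(-438743 + (U/175583 + 180613/(-95485)))/(H(685) + 347719) = (-438743 + (-62913/175583 + 180613/(-95485)))/((177 + 685) + 347719) = (-438743 + (-62913*1/175583 + 180613*(-1/95485)))/(862 + 347719) = (-438743 + (-62913/175583 - 180613/95485))/348581 = (-438743 - 37719820184/16765542755)*(1/348581) = -7355802244777149/16765542755*1/348581 = -7355802244777149/5844149659080655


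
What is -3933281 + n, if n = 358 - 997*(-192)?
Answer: -3741499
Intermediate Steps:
n = 191782 (n = 358 + 191424 = 191782)
-3933281 + n = -3933281 + 191782 = -3741499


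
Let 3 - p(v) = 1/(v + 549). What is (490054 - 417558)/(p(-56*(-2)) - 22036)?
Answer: -23959928/7281907 ≈ -3.2903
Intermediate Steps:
p(v) = 3 - 1/(549 + v) (p(v) = 3 - 1/(v + 549) = 3 - 1/(549 + v))
(490054 - 417558)/(p(-56*(-2)) - 22036) = (490054 - 417558)/((1646 + 3*(-56*(-2)))/(549 - 56*(-2)) - 22036) = 72496/((1646 + 3*112)/(549 + 112) - 22036) = 72496/((1646 + 336)/661 - 22036) = 72496/((1/661)*1982 - 22036) = 72496/(1982/661 - 22036) = 72496/(-14563814/661) = 72496*(-661/14563814) = -23959928/7281907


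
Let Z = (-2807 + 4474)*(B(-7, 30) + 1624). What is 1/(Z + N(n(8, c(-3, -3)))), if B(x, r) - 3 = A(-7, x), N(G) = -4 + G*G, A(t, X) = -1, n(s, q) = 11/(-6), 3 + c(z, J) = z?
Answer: 36/97579489 ≈ 3.6893e-7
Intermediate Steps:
c(z, J) = -3 + z
n(s, q) = -11/6 (n(s, q) = 11*(-⅙) = -11/6)
N(G) = -4 + G²
B(x, r) = 2 (B(x, r) = 3 - 1 = 2)
Z = 2710542 (Z = (-2807 + 4474)*(2 + 1624) = 1667*1626 = 2710542)
1/(Z + N(n(8, c(-3, -3)))) = 1/(2710542 + (-4 + (-11/6)²)) = 1/(2710542 + (-4 + 121/36)) = 1/(2710542 - 23/36) = 1/(97579489/36) = 36/97579489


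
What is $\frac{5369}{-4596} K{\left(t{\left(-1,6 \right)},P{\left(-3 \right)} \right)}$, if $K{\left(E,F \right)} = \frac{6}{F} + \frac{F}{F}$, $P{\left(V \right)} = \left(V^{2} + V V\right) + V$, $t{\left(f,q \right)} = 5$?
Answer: $- \frac{37583}{22980} \approx -1.6355$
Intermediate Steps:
$P{\left(V \right)} = V + 2 V^{2}$ ($P{\left(V \right)} = \left(V^{2} + V^{2}\right) + V = 2 V^{2} + V = V + 2 V^{2}$)
$K{\left(E,F \right)} = 1 + \frac{6}{F}$ ($K{\left(E,F \right)} = \frac{6}{F} + 1 = 1 + \frac{6}{F}$)
$\frac{5369}{-4596} K{\left(t{\left(-1,6 \right)},P{\left(-3 \right)} \right)} = \frac{5369}{-4596} \frac{6 - 3 \left(1 + 2 \left(-3\right)\right)}{\left(-3\right) \left(1 + 2 \left(-3\right)\right)} = 5369 \left(- \frac{1}{4596}\right) \frac{6 - 3 \left(1 - 6\right)}{\left(-3\right) \left(1 - 6\right)} = - \frac{5369 \frac{6 - -15}{\left(-3\right) \left(-5\right)}}{4596} = - \frac{5369 \frac{6 + 15}{15}}{4596} = - \frac{5369 \cdot \frac{1}{15} \cdot 21}{4596} = \left(- \frac{5369}{4596}\right) \frac{7}{5} = - \frac{37583}{22980}$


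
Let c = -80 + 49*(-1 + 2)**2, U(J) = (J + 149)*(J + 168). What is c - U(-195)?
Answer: -1273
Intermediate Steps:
U(J) = (149 + J)*(168 + J)
c = -31 (c = -80 + 49*1**2 = -80 + 49*1 = -80 + 49 = -31)
c - U(-195) = -31 - (25032 + (-195)**2 + 317*(-195)) = -31 - (25032 + 38025 - 61815) = -31 - 1*1242 = -31 - 1242 = -1273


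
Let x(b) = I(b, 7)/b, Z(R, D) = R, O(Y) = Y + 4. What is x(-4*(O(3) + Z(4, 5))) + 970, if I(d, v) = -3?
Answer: 42683/44 ≈ 970.07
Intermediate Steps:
O(Y) = 4 + Y
x(b) = -3/b
x(-4*(O(3) + Z(4, 5))) + 970 = -3*(-1/(4*((4 + 3) + 4))) + 970 = -3*(-1/(4*(7 + 4))) + 970 = -3/((-4*11)) + 970 = -3/(-44) + 970 = -3*(-1/44) + 970 = 3/44 + 970 = 42683/44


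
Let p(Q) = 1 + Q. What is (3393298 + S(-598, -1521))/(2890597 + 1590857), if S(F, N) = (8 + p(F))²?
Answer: 3740219/4481454 ≈ 0.83460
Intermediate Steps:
S(F, N) = (9 + F)² (S(F, N) = (8 + (1 + F))² = (9 + F)²)
(3393298 + S(-598, -1521))/(2890597 + 1590857) = (3393298 + (9 - 598)²)/(2890597 + 1590857) = (3393298 + (-589)²)/4481454 = (3393298 + 346921)*(1/4481454) = 3740219*(1/4481454) = 3740219/4481454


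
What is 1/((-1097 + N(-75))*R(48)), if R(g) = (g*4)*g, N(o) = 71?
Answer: -1/9455616 ≈ -1.0576e-7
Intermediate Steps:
R(g) = 4*g² (R(g) = (4*g)*g = 4*g²)
1/((-1097 + N(-75))*R(48)) = 1/((-1097 + 71)*((4*48²))) = 1/((-1026)*((4*2304))) = -1/1026/9216 = -1/1026*1/9216 = -1/9455616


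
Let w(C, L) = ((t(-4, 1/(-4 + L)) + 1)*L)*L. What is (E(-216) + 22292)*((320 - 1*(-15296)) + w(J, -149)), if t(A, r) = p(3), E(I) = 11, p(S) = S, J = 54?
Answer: 2328879260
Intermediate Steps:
t(A, r) = 3
w(C, L) = 4*L**2 (w(C, L) = ((3 + 1)*L)*L = (4*L)*L = 4*L**2)
(E(-216) + 22292)*((320 - 1*(-15296)) + w(J, -149)) = (11 + 22292)*((320 - 1*(-15296)) + 4*(-149)**2) = 22303*((320 + 15296) + 4*22201) = 22303*(15616 + 88804) = 22303*104420 = 2328879260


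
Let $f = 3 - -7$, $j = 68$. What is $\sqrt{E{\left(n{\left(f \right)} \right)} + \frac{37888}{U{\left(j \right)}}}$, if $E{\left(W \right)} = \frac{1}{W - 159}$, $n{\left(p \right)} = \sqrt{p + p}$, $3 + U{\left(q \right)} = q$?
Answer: $\frac{\sqrt{391568255 - 4925440 \sqrt{5}}}{65 \sqrt{159 - 2 \sqrt{5}}} \approx 24.143$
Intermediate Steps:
$U{\left(q \right)} = -3 + q$
$f = 10$ ($f = 3 + 7 = 10$)
$n{\left(p \right)} = \sqrt{2} \sqrt{p}$ ($n{\left(p \right)} = \sqrt{2 p} = \sqrt{2} \sqrt{p}$)
$E{\left(W \right)} = \frac{1}{-159 + W}$
$\sqrt{E{\left(n{\left(f \right)} \right)} + \frac{37888}{U{\left(j \right)}}} = \sqrt{\frac{1}{-159 + \sqrt{2} \sqrt{10}} + \frac{37888}{-3 + 68}} = \sqrt{\frac{1}{-159 + 2 \sqrt{5}} + \frac{37888}{65}} = \sqrt{\frac{37888}{65} + \frac{1}{-159 + 2 \sqrt{5}}}$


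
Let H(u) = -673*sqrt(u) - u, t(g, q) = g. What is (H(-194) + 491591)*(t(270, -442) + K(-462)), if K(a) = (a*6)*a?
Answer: 629944127190 - 862068582*I*sqrt(194) ≈ 6.2994e+11 - 1.2007e+10*I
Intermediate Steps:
K(a) = 6*a**2 (K(a) = (6*a)*a = 6*a**2)
H(u) = -u - 673*sqrt(u)
(H(-194) + 491591)*(t(270, -442) + K(-462)) = ((-1*(-194) - 673*I*sqrt(194)) + 491591)*(270 + 6*(-462)**2) = ((194 - 673*I*sqrt(194)) + 491591)*(270 + 6*213444) = ((194 - 673*I*sqrt(194)) + 491591)*(270 + 1280664) = (491785 - 673*I*sqrt(194))*1280934 = 629944127190 - 862068582*I*sqrt(194)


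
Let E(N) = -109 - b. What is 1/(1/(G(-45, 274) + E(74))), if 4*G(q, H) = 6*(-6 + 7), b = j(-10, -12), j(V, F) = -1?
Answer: -213/2 ≈ -106.50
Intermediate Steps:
b = -1
E(N) = -108 (E(N) = -109 - 1*(-1) = -109 + 1 = -108)
G(q, H) = 3/2 (G(q, H) = (6*(-6 + 7))/4 = (6*1)/4 = (¼)*6 = 3/2)
1/(1/(G(-45, 274) + E(74))) = 1/(1/(3/2 - 108)) = 1/(1/(-213/2)) = 1/(-2/213) = -213/2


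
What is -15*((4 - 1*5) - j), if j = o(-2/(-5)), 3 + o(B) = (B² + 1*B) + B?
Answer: -78/5 ≈ -15.600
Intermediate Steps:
o(B) = -3 + B² + 2*B (o(B) = -3 + ((B² + 1*B) + B) = -3 + ((B² + B) + B) = -3 + ((B + B²) + B) = -3 + (B² + 2*B) = -3 + B² + 2*B)
j = -51/25 (j = -3 + (-2/(-5))² + 2*(-2/(-5)) = -3 + (-2*(-⅕))² + 2*(-2*(-⅕)) = -3 + (⅖)² + 2*(⅖) = -3 + 4/25 + ⅘ = -51/25 ≈ -2.0400)
-15*((4 - 1*5) - j) = -15*((4 - 1*5) - 1*(-51/25)) = -15*((4 - 5) + 51/25) = -15*(-1 + 51/25) = -15*26/25 = -78/5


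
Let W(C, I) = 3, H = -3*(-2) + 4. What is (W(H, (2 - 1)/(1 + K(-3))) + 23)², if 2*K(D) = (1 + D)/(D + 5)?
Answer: 676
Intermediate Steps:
K(D) = (1 + D)/(2*(5 + D)) (K(D) = ((1 + D)/(D + 5))/2 = ((1 + D)/(5 + D))/2 = (1 + D)/(2*(5 + D)))
H = 10 (H = 6 + 4 = 10)
(W(H, (2 - 1)/(1 + K(-3))) + 23)² = (3 + 23)² = 26² = 676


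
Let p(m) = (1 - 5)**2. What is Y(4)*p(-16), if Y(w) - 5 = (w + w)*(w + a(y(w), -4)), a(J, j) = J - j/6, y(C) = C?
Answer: 3568/3 ≈ 1189.3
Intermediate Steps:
p(m) = 16 (p(m) = (-4)**2 = 16)
a(J, j) = J - j/6
Y(w) = 5 + 2*w*(2/3 + 2*w) (Y(w) = 5 + (w + w)*(w + (w - 1/6*(-4))) = 5 + (2*w)*(w + (w + 2/3)) = 5 + (2*w)*(w + (2/3 + w)) = 5 + (2*w)*(2/3 + 2*w) = 5 + 2*w*(2/3 + 2*w))
Y(4)*p(-16) = (5 + 4*4**2 + (4/3)*4)*16 = (5 + 4*16 + 16/3)*16 = (5 + 64 + 16/3)*16 = (223/3)*16 = 3568/3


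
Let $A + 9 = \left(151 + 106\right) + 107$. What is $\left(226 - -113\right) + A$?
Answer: $694$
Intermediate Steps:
$A = 355$ ($A = -9 + \left(\left(151 + 106\right) + 107\right) = -9 + \left(257 + 107\right) = -9 + 364 = 355$)
$\left(226 - -113\right) + A = \left(226 - -113\right) + 355 = \left(226 + 113\right) + 355 = 339 + 355 = 694$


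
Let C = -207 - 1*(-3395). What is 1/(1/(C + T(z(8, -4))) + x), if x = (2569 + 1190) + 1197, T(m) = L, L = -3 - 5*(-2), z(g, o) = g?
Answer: 3195/15834421 ≈ 0.00020178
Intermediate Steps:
L = 7 (L = -3 + 10 = 7)
T(m) = 7
C = 3188 (C = -207 + 3395 = 3188)
x = 4956 (x = 3759 + 1197 = 4956)
1/(1/(C + T(z(8, -4))) + x) = 1/(1/(3188 + 7) + 4956) = 1/(1/3195 + 4956) = 1/(15834421/3195) = 3195/15834421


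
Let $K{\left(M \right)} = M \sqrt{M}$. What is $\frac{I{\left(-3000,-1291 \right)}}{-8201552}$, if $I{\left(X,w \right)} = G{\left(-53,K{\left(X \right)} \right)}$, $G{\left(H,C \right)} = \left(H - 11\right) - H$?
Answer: $\frac{11}{8201552} \approx 1.3412 \cdot 10^{-6}$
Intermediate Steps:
$K{\left(M \right)} = M^{\frac{3}{2}}$
$G{\left(H,C \right)} = -11$ ($G{\left(H,C \right)} = \left(-11 + H\right) - H = -11$)
$I{\left(X,w \right)} = -11$
$\frac{I{\left(-3000,-1291 \right)}}{-8201552} = - \frac{11}{-8201552} = \left(-11\right) \left(- \frac{1}{8201552}\right) = \frac{11}{8201552}$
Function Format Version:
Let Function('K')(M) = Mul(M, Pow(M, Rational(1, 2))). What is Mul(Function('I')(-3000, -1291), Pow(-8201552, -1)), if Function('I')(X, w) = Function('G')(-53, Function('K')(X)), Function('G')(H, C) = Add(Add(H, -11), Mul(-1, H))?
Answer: Rational(11, 8201552) ≈ 1.3412e-6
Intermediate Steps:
Function('K')(M) = Pow(M, Rational(3, 2))
Function('G')(H, C) = -11 (Function('G')(H, C) = Add(Add(-11, H), Mul(-1, H)) = -11)
Function('I')(X, w) = -11
Mul(Function('I')(-3000, -1291), Pow(-8201552, -1)) = Mul(-11, Pow(-8201552, -1)) = Mul(-11, Rational(-1, 8201552)) = Rational(11, 8201552)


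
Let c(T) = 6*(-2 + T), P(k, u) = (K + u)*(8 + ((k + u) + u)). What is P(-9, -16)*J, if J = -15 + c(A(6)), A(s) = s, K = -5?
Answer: 6237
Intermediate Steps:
P(k, u) = (-5 + u)*(8 + k + 2*u) (P(k, u) = (-5 + u)*(8 + ((k + u) + u)) = (-5 + u)*(8 + (k + 2*u)) = (-5 + u)*(8 + k + 2*u))
c(T) = -12 + 6*T
J = 9 (J = -15 + (-12 + 6*6) = -15 + (-12 + 36) = -15 + 24 = 9)
P(-9, -16)*J = (-40 - 5*(-9) - 2*(-16) + 2*(-16)**2 - 9*(-16))*9 = (-40 + 45 + 32 + 2*256 + 144)*9 = (-40 + 45 + 32 + 512 + 144)*9 = 693*9 = 6237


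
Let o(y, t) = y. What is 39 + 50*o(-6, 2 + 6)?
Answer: -261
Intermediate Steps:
39 + 50*o(-6, 2 + 6) = 39 + 50*(-6) = 39 - 300 = -261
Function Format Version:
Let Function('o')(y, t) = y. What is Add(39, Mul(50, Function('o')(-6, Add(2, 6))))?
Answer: -261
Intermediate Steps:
Add(39, Mul(50, Function('o')(-6, Add(2, 6)))) = Add(39, Mul(50, -6)) = Add(39, -300) = -261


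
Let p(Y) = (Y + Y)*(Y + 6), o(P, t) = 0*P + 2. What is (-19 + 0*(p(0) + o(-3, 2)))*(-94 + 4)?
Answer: 1710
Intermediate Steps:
o(P, t) = 2 (o(P, t) = 0 + 2 = 2)
p(Y) = 2*Y*(6 + Y) (p(Y) = (2*Y)*(6 + Y) = 2*Y*(6 + Y))
(-19 + 0*(p(0) + o(-3, 2)))*(-94 + 4) = (-19 + 0*(2*0*(6 + 0) + 2))*(-94 + 4) = (-19 + 0*(2*0*6 + 2))*(-90) = (-19 + 0*(0 + 2))*(-90) = (-19 + 0*2)*(-90) = (-19 + 0)*(-90) = -19*(-90) = 1710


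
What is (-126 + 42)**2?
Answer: 7056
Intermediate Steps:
(-126 + 42)**2 = (-84)**2 = 7056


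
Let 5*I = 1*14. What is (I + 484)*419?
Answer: 1019846/5 ≈ 2.0397e+5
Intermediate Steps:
I = 14/5 (I = (1*14)/5 = (⅕)*14 = 14/5 ≈ 2.8000)
(I + 484)*419 = (14/5 + 484)*419 = (2434/5)*419 = 1019846/5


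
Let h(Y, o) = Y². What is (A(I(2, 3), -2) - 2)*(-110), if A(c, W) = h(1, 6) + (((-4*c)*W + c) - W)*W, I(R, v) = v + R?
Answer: 10450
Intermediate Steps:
I(R, v) = R + v
A(c, W) = 1 + W*(c - W - 4*W*c) (A(c, W) = 1² + (((-4*c)*W + c) - W)*W = 1 + ((-4*W*c + c) - W)*W = 1 + ((c - 4*W*c) - W)*W = 1 + (c - W - 4*W*c)*W = 1 + W*(c - W - 4*W*c))
(A(I(2, 3), -2) - 2)*(-110) = ((1 - 1*(-2)² - 2*(2 + 3) - 4*(2 + 3)*(-2)²) - 2)*(-110) = ((1 - 1*4 - 2*5 - 4*5*4) - 2)*(-110) = ((1 - 4 - 10 - 80) - 2)*(-110) = (-93 - 2)*(-110) = -95*(-110) = 10450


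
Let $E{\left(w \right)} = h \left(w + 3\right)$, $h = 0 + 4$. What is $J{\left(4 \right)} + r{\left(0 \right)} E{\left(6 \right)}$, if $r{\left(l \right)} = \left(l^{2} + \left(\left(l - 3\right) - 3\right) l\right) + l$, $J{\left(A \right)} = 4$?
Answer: $4$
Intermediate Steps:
$h = 4$
$r{\left(l \right)} = l + l^{2} + l \left(-6 + l\right)$ ($r{\left(l \right)} = \left(l^{2} + \left(\left(-3 + l\right) - 3\right) l\right) + l = \left(l^{2} + \left(-6 + l\right) l\right) + l = \left(l^{2} + l \left(-6 + l\right)\right) + l = l + l^{2} + l \left(-6 + l\right)$)
$E{\left(w \right)} = 12 + 4 w$ ($E{\left(w \right)} = 4 \left(w + 3\right) = 4 \left(3 + w\right) = 12 + 4 w$)
$J{\left(4 \right)} + r{\left(0 \right)} E{\left(6 \right)} = 4 + 0 \left(-5 + 2 \cdot 0\right) \left(12 + 4 \cdot 6\right) = 4 + 0 \left(-5 + 0\right) \left(12 + 24\right) = 4 + 0 \left(-5\right) 36 = 4 + 0 \cdot 36 = 4 + 0 = 4$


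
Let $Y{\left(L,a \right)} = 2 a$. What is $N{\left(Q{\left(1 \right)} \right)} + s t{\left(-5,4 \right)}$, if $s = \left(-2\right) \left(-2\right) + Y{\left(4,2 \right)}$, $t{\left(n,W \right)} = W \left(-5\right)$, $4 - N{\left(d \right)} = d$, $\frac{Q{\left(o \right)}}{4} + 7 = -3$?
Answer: $-116$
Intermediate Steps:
$Q{\left(o \right)} = -40$ ($Q{\left(o \right)} = -28 + 4 \left(-3\right) = -28 - 12 = -40$)
$N{\left(d \right)} = 4 - d$
$t{\left(n,W \right)} = - 5 W$
$s = 8$ ($s = \left(-2\right) \left(-2\right) + 2 \cdot 2 = 4 + 4 = 8$)
$N{\left(Q{\left(1 \right)} \right)} + s t{\left(-5,4 \right)} = \left(4 - -40\right) + 8 \left(\left(-5\right) 4\right) = \left(4 + 40\right) + 8 \left(-20\right) = 44 - 160 = -116$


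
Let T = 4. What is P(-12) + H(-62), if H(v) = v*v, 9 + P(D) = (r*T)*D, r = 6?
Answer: 3547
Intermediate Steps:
P(D) = -9 + 24*D (P(D) = -9 + (6*4)*D = -9 + 24*D)
H(v) = v²
P(-12) + H(-62) = (-9 + 24*(-12)) + (-62)² = (-9 - 288) + 3844 = -297 + 3844 = 3547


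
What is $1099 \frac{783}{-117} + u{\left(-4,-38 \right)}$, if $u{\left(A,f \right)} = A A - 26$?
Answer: $- \frac{95743}{13} \approx -7364.8$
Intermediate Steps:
$u{\left(A,f \right)} = -26 + A^{2}$ ($u{\left(A,f \right)} = A^{2} - 26 = -26 + A^{2}$)
$1099 \frac{783}{-117} + u{\left(-4,-38 \right)} = 1099 \frac{783}{-117} - \left(26 - \left(-4\right)^{2}\right) = 1099 \cdot 783 \left(- \frac{1}{117}\right) + \left(-26 + 16\right) = 1099 \left(- \frac{87}{13}\right) - 10 = - \frac{95613}{13} - 10 = - \frac{95743}{13}$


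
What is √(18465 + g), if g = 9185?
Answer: 5*√1106 ≈ 166.28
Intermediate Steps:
√(18465 + g) = √(18465 + 9185) = √27650 = 5*√1106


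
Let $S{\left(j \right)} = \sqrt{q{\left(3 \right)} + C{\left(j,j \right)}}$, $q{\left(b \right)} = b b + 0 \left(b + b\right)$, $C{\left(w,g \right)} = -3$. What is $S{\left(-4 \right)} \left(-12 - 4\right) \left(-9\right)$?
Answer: $144 \sqrt{6} \approx 352.73$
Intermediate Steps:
$q{\left(b \right)} = b^{2}$ ($q{\left(b \right)} = b^{2} + 0 \cdot 2 b = b^{2} + 0 = b^{2}$)
$S{\left(j \right)} = \sqrt{6}$ ($S{\left(j \right)} = \sqrt{3^{2} - 3} = \sqrt{9 - 3} = \sqrt{6}$)
$S{\left(-4 \right)} \left(-12 - 4\right) \left(-9\right) = \sqrt{6} \left(-12 - 4\right) \left(-9\right) = \sqrt{6} \left(\left(-16\right) \left(-9\right)\right) = \sqrt{6} \cdot 144 = 144 \sqrt{6}$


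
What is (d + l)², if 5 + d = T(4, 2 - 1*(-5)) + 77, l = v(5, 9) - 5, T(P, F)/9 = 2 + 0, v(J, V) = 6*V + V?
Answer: 21904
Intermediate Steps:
v(J, V) = 7*V
T(P, F) = 18 (T(P, F) = 9*(2 + 0) = 9*2 = 18)
l = 58 (l = 7*9 - 5 = 63 - 5 = 58)
d = 90 (d = -5 + (18 + 77) = -5 + 95 = 90)
(d + l)² = (90 + 58)² = 148² = 21904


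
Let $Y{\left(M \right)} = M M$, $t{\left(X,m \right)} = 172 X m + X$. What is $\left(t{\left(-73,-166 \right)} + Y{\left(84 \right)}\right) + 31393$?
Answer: $2122672$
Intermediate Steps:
$t{\left(X,m \right)} = X + 172 X m$ ($t{\left(X,m \right)} = 172 X m + X = X + 172 X m$)
$Y{\left(M \right)} = M^{2}$
$\left(t{\left(-73,-166 \right)} + Y{\left(84 \right)}\right) + 31393 = \left(- 73 \left(1 + 172 \left(-166\right)\right) + 84^{2}\right) + 31393 = \left(- 73 \left(1 - 28552\right) + 7056\right) + 31393 = \left(\left(-73\right) \left(-28551\right) + 7056\right) + 31393 = \left(2084223 + 7056\right) + 31393 = 2091279 + 31393 = 2122672$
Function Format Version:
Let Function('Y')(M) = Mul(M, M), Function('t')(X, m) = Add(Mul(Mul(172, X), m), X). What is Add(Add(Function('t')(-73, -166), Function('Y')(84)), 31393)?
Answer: 2122672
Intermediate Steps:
Function('t')(X, m) = Add(X, Mul(172, X, m)) (Function('t')(X, m) = Add(Mul(172, X, m), X) = Add(X, Mul(172, X, m)))
Function('Y')(M) = Pow(M, 2)
Add(Add(Function('t')(-73, -166), Function('Y')(84)), 31393) = Add(Add(Mul(-73, Add(1, Mul(172, -166))), Pow(84, 2)), 31393) = Add(Add(Mul(-73, Add(1, -28552)), 7056), 31393) = Add(Add(Mul(-73, -28551), 7056), 31393) = Add(Add(2084223, 7056), 31393) = Add(2091279, 31393) = 2122672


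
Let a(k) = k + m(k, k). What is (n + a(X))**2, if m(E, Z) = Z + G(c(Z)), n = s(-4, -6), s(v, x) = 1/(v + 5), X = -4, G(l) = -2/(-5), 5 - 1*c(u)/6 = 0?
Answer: 1089/25 ≈ 43.560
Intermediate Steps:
c(u) = 30 (c(u) = 30 - 6*0 = 30 + 0 = 30)
G(l) = 2/5 (G(l) = -2*(-1/5) = 2/5)
s(v, x) = 1/(5 + v)
n = 1 (n = 1/(5 - 4) = 1/1 = 1)
m(E, Z) = 2/5 + Z (m(E, Z) = Z + 2/5 = 2/5 + Z)
a(k) = 2/5 + 2*k (a(k) = k + (2/5 + k) = 2/5 + 2*k)
(n + a(X))**2 = (1 + (2/5 + 2*(-4)))**2 = (1 + (2/5 - 8))**2 = (1 - 38/5)**2 = (-33/5)**2 = 1089/25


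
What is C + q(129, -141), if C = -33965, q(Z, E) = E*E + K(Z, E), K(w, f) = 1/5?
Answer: -70419/5 ≈ -14084.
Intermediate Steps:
K(w, f) = ⅕
q(Z, E) = ⅕ + E² (q(Z, E) = E*E + ⅕ = E² + ⅕ = ⅕ + E²)
C + q(129, -141) = -33965 + (⅕ + (-141)²) = -33965 + (⅕ + 19881) = -33965 + 99406/5 = -70419/5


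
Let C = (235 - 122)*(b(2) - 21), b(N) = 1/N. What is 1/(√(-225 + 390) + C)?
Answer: -9266/21464029 - 4*√165/21464029 ≈ -0.00043409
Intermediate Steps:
C = -4633/2 (C = (235 - 122)*(1/2 - 21) = 113*(½ - 21) = 113*(-41/2) = -4633/2 ≈ -2316.5)
1/(√(-225 + 390) + C) = 1/(√(-225 + 390) - 4633/2) = 1/(√165 - 4633/2) = 1/(-4633/2 + √165)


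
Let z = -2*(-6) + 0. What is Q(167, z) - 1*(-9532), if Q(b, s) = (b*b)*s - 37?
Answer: 344163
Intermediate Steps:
z = 12 (z = 12 + 0 = 12)
Q(b, s) = -37 + s*b² (Q(b, s) = b²*s - 37 = s*b² - 37 = -37 + s*b²)
Q(167, z) - 1*(-9532) = (-37 + 12*167²) - 1*(-9532) = (-37 + 12*27889) + 9532 = (-37 + 334668) + 9532 = 334631 + 9532 = 344163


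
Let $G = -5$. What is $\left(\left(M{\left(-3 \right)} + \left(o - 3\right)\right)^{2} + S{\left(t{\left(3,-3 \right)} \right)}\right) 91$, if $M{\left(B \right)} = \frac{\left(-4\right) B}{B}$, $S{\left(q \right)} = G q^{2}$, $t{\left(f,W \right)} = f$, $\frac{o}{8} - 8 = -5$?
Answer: $22204$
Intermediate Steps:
$o = 24$ ($o = 64 + 8 \left(-5\right) = 64 - 40 = 24$)
$S{\left(q \right)} = - 5 q^{2}$
$M{\left(B \right)} = -4$
$\left(\left(M{\left(-3 \right)} + \left(o - 3\right)\right)^{2} + S{\left(t{\left(3,-3 \right)} \right)}\right) 91 = \left(\left(-4 + \left(24 - 3\right)\right)^{2} - 5 \cdot 3^{2}\right) 91 = \left(\left(-4 + \left(24 - 3\right)\right)^{2} - 45\right) 91 = \left(\left(-4 + 21\right)^{2} - 45\right) 91 = \left(17^{2} - 45\right) 91 = \left(289 - 45\right) 91 = 244 \cdot 91 = 22204$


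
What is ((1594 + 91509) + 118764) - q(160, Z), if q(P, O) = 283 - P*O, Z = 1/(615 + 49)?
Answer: 17561492/83 ≈ 2.1158e+5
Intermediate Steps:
Z = 1/664 ≈ 0.0015060
q(P, O) = 283 - O*P
((1594 + 91509) + 118764) - q(160, Z) = ((1594 + 91509) + 118764) - (283 - 1*1/664*160) = (93103 + 118764) - (283 - 20/83) = 211867 - 1*23469/83 = 211867 - 23469/83 = 17561492/83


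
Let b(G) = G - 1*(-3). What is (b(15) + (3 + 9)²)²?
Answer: 26244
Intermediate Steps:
b(G) = 3 + G (b(G) = G + 3 = 3 + G)
(b(15) + (3 + 9)²)² = ((3 + 15) + (3 + 9)²)² = (18 + 12²)² = (18 + 144)² = 162² = 26244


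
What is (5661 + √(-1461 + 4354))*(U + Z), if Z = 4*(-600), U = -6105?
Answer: -48146805 - 8505*√2893 ≈ -4.8604e+7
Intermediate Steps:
Z = -2400
(5661 + √(-1461 + 4354))*(U + Z) = (5661 + √(-1461 + 4354))*(-6105 - 2400) = (5661 + √2893)*(-8505) = -48146805 - 8505*√2893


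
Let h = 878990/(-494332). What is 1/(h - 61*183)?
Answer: -247166/2759553553 ≈ -8.9567e-5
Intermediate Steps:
h = -439495/247166 (h = 878990*(-1/494332) = -439495/247166 ≈ -1.7781)
1/(h - 61*183) = 1/(-439495/247166 - 61*183) = 1/(-439495/247166 - 11163) = 1/(-2759553553/247166) = -247166/2759553553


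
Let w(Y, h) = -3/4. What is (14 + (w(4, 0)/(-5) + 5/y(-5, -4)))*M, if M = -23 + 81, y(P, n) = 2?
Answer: 9657/10 ≈ 965.70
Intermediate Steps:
w(Y, h) = -¾ (w(Y, h) = -3*¼ = -¾)
M = 58
(14 + (w(4, 0)/(-5) + 5/y(-5, -4)))*M = (14 + (-¾/(-5) + 5/2))*58 = (14 + (-¾*(-⅕) + 5*(½)))*58 = (14 + (3/20 + 5/2))*58 = (14 + 53/20)*58 = (333/20)*58 = 9657/10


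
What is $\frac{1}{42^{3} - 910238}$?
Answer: $- \frac{1}{836150} \approx -1.196 \cdot 10^{-6}$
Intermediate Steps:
$\frac{1}{42^{3} - 910238} = \frac{1}{74088 - 910238} = \frac{1}{-836150} = - \frac{1}{836150}$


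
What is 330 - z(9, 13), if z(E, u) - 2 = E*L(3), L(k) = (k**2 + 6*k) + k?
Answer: 58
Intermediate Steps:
L(k) = k**2 + 7*k
z(E, u) = 2 + 30*E (z(E, u) = 2 + E*(3*(7 + 3)) = 2 + E*(3*10) = 2 + E*30 = 2 + 30*E)
330 - z(9, 13) = 330 - (2 + 30*9) = 330 - (2 + 270) = 330 - 1*272 = 330 - 272 = 58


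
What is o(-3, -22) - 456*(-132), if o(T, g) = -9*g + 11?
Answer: 60401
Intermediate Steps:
o(T, g) = 11 - 9*g
o(-3, -22) - 456*(-132) = (11 - 9*(-22)) - 456*(-132) = (11 + 198) + 60192 = 209 + 60192 = 60401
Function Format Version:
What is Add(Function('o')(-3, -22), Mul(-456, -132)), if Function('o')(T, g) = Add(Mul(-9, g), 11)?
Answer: 60401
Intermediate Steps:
Function('o')(T, g) = Add(11, Mul(-9, g))
Add(Function('o')(-3, -22), Mul(-456, -132)) = Add(Add(11, Mul(-9, -22)), Mul(-456, -132)) = Add(Add(11, 198), 60192) = Add(209, 60192) = 60401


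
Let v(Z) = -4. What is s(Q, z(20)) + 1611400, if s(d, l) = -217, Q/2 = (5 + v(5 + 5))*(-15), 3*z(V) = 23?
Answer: 1611183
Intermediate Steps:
z(V) = 23/3 (z(V) = (⅓)*23 = 23/3)
Q = -30 (Q = 2*((5 - 4)*(-15)) = 2*(1*(-15)) = 2*(-15) = -30)
s(Q, z(20)) + 1611400 = -217 + 1611400 = 1611183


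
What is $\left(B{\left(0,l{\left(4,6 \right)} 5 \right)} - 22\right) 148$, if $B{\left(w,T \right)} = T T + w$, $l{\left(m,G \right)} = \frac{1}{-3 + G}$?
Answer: $- \frac{25604}{9} \approx -2844.9$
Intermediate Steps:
$B{\left(w,T \right)} = w + T^{2}$ ($B{\left(w,T \right)} = T^{2} + w = w + T^{2}$)
$\left(B{\left(0,l{\left(4,6 \right)} 5 \right)} - 22\right) 148 = \left(\left(0 + \left(\frac{1}{-3 + 6} \cdot 5\right)^{2}\right) - 22\right) 148 = \left(\left(0 + \left(\frac{1}{3} \cdot 5\right)^{2}\right) - 22\right) 148 = \left(\left(0 + \left(\frac{5}{3}\right)^{2}\right) - 22\right) 148 = \left(\left(0 + \frac{25}{9}\right) - 22\right) 148 = \left(\frac{25}{9} - 22\right) 148 = \left(- \frac{173}{9}\right) 148 = - \frac{25604}{9}$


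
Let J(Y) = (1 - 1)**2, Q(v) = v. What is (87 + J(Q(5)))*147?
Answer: 12789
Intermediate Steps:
J(Y) = 0 (J(Y) = 0**2 = 0)
(87 + J(Q(5)))*147 = (87 + 0)*147 = 87*147 = 12789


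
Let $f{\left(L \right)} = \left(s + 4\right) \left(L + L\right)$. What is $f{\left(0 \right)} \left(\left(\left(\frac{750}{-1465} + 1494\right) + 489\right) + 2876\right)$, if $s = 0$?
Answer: $0$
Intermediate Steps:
$f{\left(L \right)} = 8 L$ ($f{\left(L \right)} = \left(0 + 4\right) \left(L + L\right) = 4 \cdot 2 L = 8 L$)
$f{\left(0 \right)} \left(\left(\left(\frac{750}{-1465} + 1494\right) + 489\right) + 2876\right) = 8 \cdot 0 \left(\left(\left(\frac{750}{-1465} + 1494\right) + 489\right) + 2876\right) = 0 \left(\left(\left(750 \left(- \frac{1}{1465}\right) + 1494\right) + 489\right) + 2876\right) = 0 \left(\left(\left(- \frac{150}{293} + 1494\right) + 489\right) + 2876\right) = 0 \left(\left(\frac{437592}{293} + 489\right) + 2876\right) = 0 \left(\frac{580869}{293} + 2876\right) = 0 \cdot \frac{1423537}{293} = 0$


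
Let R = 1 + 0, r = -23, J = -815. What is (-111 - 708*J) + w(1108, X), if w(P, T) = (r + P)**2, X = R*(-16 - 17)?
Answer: 1754134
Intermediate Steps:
R = 1
X = -33 (X = 1*(-16 - 17) = 1*(-33) = -33)
w(P, T) = (-23 + P)**2
(-111 - 708*J) + w(1108, X) = (-111 - 708*(-815)) + (-23 + 1108)**2 = (-111 + 577020) + 1085**2 = 576909 + 1177225 = 1754134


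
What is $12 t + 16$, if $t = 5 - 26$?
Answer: $-236$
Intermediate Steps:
$t = -21$ ($t = 5 - 26 = -21$)
$12 t + 16 = 12 \left(-21\right) + 16 = -252 + 16 = -236$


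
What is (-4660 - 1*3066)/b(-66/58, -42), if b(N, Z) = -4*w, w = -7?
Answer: -3863/14 ≈ -275.93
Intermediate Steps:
b(N, Z) = 28 (b(N, Z) = -4*(-7) = 28)
(-4660 - 1*3066)/b(-66/58, -42) = (-4660 - 1*3066)/28 = (-4660 - 3066)*(1/28) = -7726*1/28 = -3863/14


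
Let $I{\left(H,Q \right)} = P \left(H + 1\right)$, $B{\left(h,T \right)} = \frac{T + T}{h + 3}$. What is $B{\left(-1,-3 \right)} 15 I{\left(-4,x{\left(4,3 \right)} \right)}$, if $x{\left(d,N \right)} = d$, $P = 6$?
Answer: $810$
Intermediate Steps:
$B{\left(h,T \right)} = \frac{2 T}{3 + h}$
$I{\left(H,Q \right)} = 6 + 6 H$ ($I{\left(H,Q \right)} = 6 \left(H + 1\right) = 6 \left(1 + H\right) = 6 + 6 H$)
$B{\left(-1,-3 \right)} 15 I{\left(-4,x{\left(4,3 \right)} \right)} = 2 \left(-3\right) \frac{1}{3 - 1} \cdot 15 \left(6 + 6 \left(-4\right)\right) = 2 \left(-3\right) \frac{1}{2} \cdot 15 \left(6 - 24\right) = 2 \left(-3\right) \frac{1}{2} \cdot 15 \left(-18\right) = \left(-3\right) 15 \left(-18\right) = \left(-45\right) \left(-18\right) = 810$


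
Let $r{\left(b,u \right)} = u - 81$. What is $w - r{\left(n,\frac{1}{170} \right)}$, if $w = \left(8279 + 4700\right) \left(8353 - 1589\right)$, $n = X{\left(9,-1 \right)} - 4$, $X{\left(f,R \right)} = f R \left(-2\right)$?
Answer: $\frac{14924306289}{170} \approx 8.779 \cdot 10^{7}$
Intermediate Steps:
$X{\left(f,R \right)} = - 2 R f$ ($X{\left(f,R \right)} = R f \left(-2\right) = - 2 R f$)
$n = 14$ ($n = \left(-2\right) \left(-1\right) 9 - 4 = 18 - 4 = 14$)
$r{\left(b,u \right)} = -81 + u$ ($r{\left(b,u \right)} = u - 81 = -81 + u$)
$w = 87789956$ ($w = 12979 \cdot 6764 = 87789956$)
$w - r{\left(n,\frac{1}{170} \right)} = 87789956 - \left(-81 + \frac{1}{170}\right) = 87789956 - - \frac{13769}{170} = 87789956 + \frac{13769}{170} = \frac{14924306289}{170}$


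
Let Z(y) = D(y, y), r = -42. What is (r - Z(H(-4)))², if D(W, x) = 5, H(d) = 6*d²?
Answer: 2209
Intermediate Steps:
Z(y) = 5
(r - Z(H(-4)))² = (-42 - 1*5)² = (-42 - 5)² = (-47)² = 2209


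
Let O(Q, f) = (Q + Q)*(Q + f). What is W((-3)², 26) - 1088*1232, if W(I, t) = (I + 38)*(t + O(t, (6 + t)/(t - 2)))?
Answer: -3817174/3 ≈ -1.2724e+6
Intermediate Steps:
O(Q, f) = 2*Q*(Q + f) (O(Q, f) = (2*Q)*(Q + f) = 2*Q*(Q + f))
W(I, t) = (38 + I)*(t + 2*t*(t + (6 + t)/(-2 + t))) (W(I, t) = (I + 38)*(t + 2*t*(t + (6 + t)/(t - 2))) = (38 + I)*(t + 2*t*(t + (6 + t)/(-2 + t))))
W((-3)², 26) - 1088*1232 = 26*(380 - 38*26 + 10*(-3)² + 76*26² - 1*(-3)²*26 + 2*(-3)²*26²)/(-2 + 26) - 1088*1232 = 26*(380 - 988 + 10*9 + 76*676 - 1*9*26 + 2*9*676)/24 - 1340416 = 26*(1/24)*(380 - 988 + 90 + 51376 - 234 + 12168) - 1340416 = 26*(1/24)*62792 - 1340416 = 204074/3 - 1340416 = -3817174/3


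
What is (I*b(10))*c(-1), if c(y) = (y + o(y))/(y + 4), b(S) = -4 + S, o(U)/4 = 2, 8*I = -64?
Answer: -112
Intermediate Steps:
I = -8 (I = (1/8)*(-64) = -8)
o(U) = 8 (o(U) = 4*2 = 8)
c(y) = (8 + y)/(4 + y) (c(y) = (y + 8)/(y + 4) = (8 + y)/(4 + y))
(I*b(10))*c(-1) = (-8*(-4 + 10))*((8 - 1)/(4 - 1)) = (-8*6)*(7/3) = -16*7 = -48*7/3 = -112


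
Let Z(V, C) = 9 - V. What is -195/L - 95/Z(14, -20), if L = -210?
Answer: 279/14 ≈ 19.929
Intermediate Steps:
-195/L - 95/Z(14, -20) = -195/(-210) - 95/(9 - 1*14) = -195*(-1/210) - 95/(9 - 14) = 13/14 - 95/(-5) = 13/14 - 95*(-1/5) = 13/14 + 19 = 279/14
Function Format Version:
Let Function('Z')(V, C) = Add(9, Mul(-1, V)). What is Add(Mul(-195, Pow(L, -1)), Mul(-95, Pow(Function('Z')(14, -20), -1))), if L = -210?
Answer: Rational(279, 14) ≈ 19.929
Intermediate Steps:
Add(Mul(-195, Pow(L, -1)), Mul(-95, Pow(Function('Z')(14, -20), -1))) = Add(Mul(-195, Pow(-210, -1)), Mul(-95, Pow(Add(9, Mul(-1, 14)), -1))) = Add(Mul(-195, Rational(-1, 210)), Mul(-95, Pow(Add(9, -14), -1))) = Add(Rational(13, 14), Mul(-95, Pow(-5, -1))) = Add(Rational(13, 14), Mul(-95, Rational(-1, 5))) = Add(Rational(13, 14), 19) = Rational(279, 14)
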